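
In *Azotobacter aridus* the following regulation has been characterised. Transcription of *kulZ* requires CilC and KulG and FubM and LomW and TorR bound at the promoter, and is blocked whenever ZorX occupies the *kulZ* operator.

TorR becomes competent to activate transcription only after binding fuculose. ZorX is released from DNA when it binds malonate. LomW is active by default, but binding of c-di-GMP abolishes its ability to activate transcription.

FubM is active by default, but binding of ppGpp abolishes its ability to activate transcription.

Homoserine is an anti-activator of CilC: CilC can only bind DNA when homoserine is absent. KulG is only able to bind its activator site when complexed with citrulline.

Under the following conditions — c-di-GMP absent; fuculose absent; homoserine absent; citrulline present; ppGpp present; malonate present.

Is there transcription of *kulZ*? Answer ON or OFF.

OFF

Homoserine is absent, so CilC is active.
Citrulline is present, so KulG is active.
ppGpp is present, so FubM is inactive.
c-di-GMP is absent, so LomW is active.
Fuculose is absent, so TorR is inactive.
Malonate is present, so ZorX is inactive.
Required activator FubM is absent, so *kulZ* is not transcribed.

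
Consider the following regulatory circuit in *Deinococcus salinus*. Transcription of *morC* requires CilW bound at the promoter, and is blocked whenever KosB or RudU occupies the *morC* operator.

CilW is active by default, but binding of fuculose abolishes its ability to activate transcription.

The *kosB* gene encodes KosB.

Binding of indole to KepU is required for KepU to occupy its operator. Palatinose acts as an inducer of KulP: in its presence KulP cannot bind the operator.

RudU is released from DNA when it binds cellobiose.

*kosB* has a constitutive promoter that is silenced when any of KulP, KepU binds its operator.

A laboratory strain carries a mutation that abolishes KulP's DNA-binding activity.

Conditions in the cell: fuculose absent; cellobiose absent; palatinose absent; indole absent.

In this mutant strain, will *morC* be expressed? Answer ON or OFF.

Fuculose is absent, so CilW is active.
KulP is non-functional in this strain, so it has no effect.
Indole is absent, so KepU is inactive.
With no repressor bound, *kosB* is transcribed.
So KosB is produced and active.
Cellobiose is absent, so RudU is active.
With repressor KosB bound, *morC* is not transcribed.

OFF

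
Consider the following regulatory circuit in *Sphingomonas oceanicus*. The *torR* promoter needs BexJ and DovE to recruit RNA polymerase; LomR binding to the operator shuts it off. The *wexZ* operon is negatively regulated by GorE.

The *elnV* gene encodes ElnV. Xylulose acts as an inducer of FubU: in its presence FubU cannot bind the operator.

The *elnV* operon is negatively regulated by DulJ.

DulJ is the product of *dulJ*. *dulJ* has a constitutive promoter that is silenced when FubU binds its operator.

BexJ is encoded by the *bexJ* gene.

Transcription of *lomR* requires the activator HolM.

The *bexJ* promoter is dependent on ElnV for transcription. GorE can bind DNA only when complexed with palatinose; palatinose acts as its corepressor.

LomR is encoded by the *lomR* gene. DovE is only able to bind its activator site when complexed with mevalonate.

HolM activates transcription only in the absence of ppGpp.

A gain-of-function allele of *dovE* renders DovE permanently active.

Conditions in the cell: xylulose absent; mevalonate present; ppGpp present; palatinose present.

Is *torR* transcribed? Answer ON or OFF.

ON

Xylulose is absent, so FubU is active.
With repressor FubU bound, *dulJ* is not transcribed.
So DulJ is not produced.
With no repressor bound, *elnV* is transcribed.
So ElnV is produced and active.
No repressor is bound and ElnV is active, so *bexJ* is transcribed.
So BexJ is produced and active.
DovE is constitutively active in this strain.
ppGpp is present, so HolM is inactive.
Required activator HolM is absent, so *lomR* is not transcribed.
So LomR is not produced.
No repressor is bound and BexJ and DovE are active, so *torR* is transcribed.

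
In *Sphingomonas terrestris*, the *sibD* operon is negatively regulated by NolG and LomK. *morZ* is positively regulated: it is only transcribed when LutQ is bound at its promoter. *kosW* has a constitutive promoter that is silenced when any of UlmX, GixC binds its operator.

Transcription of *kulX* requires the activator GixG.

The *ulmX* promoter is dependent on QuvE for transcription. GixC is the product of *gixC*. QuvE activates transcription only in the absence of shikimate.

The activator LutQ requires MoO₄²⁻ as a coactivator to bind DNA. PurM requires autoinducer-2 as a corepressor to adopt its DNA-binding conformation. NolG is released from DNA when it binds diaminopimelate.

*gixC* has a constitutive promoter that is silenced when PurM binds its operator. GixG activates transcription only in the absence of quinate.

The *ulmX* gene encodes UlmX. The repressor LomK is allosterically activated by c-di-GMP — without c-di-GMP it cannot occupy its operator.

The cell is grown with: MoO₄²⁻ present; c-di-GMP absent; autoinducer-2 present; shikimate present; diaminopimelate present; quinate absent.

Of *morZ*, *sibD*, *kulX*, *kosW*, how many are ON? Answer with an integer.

4

MoO₄²⁻ is present, so LutQ is active.
No repressor is bound and LutQ is active, so *morZ* is transcribed.
→ *morZ* is ON.
Diaminopimelate is present, so NolG is inactive.
c-di-GMP is absent, so LomK is inactive.
With no repressor bound, *sibD* is transcribed.
→ *sibD* is ON.
Quinate is absent, so GixG is active.
No repressor is bound and GixG is active, so *kulX* is transcribed.
→ *kulX* is ON.
Shikimate is present, so QuvE is inactive.
Required activator QuvE is absent, so *ulmX* is not transcribed.
So UlmX is not produced.
Autoinducer-2 is present, so PurM is active.
With repressor PurM bound, *gixC* is not transcribed.
So GixC is not produced.
With no repressor bound, *kosW* is transcribed.
→ *kosW* is ON.
4 of the 4 genes are transcribed.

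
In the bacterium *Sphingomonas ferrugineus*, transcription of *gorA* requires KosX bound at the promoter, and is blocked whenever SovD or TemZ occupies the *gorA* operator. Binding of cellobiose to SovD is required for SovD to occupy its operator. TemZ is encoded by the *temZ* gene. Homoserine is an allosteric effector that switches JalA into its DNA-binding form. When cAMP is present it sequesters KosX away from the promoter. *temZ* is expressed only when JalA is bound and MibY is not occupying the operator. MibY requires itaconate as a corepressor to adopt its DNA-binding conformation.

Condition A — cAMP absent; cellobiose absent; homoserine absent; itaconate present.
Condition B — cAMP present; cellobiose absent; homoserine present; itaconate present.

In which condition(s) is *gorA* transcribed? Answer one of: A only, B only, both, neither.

A only

Condition A:
cAMP is absent, so KosX is active.
Cellobiose is absent, so SovD is inactive.
Homoserine is absent, so JalA is inactive.
Itaconate is present, so MibY is active.
With repressor MibY bound, *temZ* is not transcribed.
So TemZ is not produced.
No repressor is bound and KosX is active, so *gorA* is transcribed.
→ *gorA* is ON in A.
Condition B:
cAMP is present, so KosX is inactive.
Cellobiose is absent, so SovD is inactive.
Homoserine is present, so JalA is active.
Itaconate is present, so MibY is active.
With repressor MibY bound, *temZ* is not transcribed.
So TemZ is not produced.
Required activator KosX is absent, so *gorA* is not transcribed.
→ *gorA* is OFF in B.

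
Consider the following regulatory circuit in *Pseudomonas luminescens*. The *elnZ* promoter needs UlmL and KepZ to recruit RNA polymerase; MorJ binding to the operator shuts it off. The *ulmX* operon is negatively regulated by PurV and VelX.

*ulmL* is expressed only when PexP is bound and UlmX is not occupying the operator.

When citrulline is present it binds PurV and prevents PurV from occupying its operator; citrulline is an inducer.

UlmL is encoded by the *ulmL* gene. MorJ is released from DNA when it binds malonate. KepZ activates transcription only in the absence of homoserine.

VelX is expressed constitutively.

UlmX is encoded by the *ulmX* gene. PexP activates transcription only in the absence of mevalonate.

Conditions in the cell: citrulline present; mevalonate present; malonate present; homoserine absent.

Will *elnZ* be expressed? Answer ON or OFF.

OFF

Malonate is present, so MorJ is inactive.
Citrulline is present, so PurV is inactive.
VelX is produced constitutively and is active.
With repressor VelX bound, *ulmX* is not transcribed.
So UlmX is not produced.
Mevalonate is present, so PexP is inactive.
Required activator PexP is absent, so *ulmL* is not transcribed.
So UlmL is not produced.
Homoserine is absent, so KepZ is active.
Required activator UlmL is absent, so *elnZ* is not transcribed.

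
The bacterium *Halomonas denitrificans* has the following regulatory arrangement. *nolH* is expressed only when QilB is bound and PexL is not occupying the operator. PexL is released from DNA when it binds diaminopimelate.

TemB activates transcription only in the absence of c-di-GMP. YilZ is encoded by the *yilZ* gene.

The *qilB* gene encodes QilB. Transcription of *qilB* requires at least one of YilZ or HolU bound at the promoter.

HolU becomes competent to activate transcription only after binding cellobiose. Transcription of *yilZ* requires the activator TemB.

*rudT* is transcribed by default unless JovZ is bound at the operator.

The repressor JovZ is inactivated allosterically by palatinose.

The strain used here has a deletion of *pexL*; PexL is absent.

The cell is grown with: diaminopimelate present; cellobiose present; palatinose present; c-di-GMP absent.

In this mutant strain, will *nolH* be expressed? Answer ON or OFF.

ON

PexL is non-functional in this strain, so it has no effect.
c-di-GMP is absent, so TemB is active.
No repressor is bound and TemB is active, so *yilZ* is transcribed.
So YilZ is produced and active.
Cellobiose is present, so HolU is active.
Activator YilZ is present, so *qilB* is transcribed.
So QilB is produced and active.
No repressor is bound and QilB is active, so *nolH* is transcribed.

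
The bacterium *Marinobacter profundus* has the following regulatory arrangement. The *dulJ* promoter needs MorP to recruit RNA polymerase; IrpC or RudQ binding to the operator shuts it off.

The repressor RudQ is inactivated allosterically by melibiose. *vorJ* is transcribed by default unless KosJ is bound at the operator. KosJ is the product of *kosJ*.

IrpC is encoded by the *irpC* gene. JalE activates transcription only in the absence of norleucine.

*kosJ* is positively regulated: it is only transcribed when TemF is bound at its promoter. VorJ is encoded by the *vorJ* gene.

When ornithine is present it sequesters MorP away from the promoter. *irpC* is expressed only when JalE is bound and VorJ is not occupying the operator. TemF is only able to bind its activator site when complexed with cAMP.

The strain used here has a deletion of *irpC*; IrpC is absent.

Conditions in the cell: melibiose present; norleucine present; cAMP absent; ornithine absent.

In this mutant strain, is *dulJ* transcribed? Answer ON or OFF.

IrpC is non-functional in this strain, so it has no effect.
Ornithine is absent, so MorP is active.
Melibiose is present, so RudQ is inactive.
No repressor is bound and MorP is active, so *dulJ* is transcribed.

ON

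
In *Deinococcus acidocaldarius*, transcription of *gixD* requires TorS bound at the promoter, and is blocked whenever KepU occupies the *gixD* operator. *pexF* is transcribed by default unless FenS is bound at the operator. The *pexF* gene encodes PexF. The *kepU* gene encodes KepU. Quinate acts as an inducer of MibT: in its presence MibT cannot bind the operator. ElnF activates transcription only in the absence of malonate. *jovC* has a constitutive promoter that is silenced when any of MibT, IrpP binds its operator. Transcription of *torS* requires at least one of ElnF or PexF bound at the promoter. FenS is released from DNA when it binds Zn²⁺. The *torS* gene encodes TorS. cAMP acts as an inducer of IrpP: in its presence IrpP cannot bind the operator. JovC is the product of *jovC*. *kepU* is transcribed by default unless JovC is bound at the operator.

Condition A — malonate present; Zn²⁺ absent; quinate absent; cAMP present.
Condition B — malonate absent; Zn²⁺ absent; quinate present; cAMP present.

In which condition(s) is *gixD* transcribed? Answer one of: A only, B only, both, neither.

B only

Condition A:
Malonate is present, so ElnF is inactive.
Zn²⁺ is absent, so FenS is active.
With repressor FenS bound, *pexF* is not transcribed.
So PexF is not produced.
No activator is available at the *torS* promoter, so *torS* is not transcribed.
So TorS is not produced.
Quinate is absent, so MibT is active.
cAMP is present, so IrpP is inactive.
With repressor MibT bound, *jovC* is not transcribed.
So JovC is not produced.
With no repressor bound, *kepU* is transcribed.
So KepU is produced and active.
With repressor KepU bound, *gixD* is not transcribed.
→ *gixD* is OFF in A.
Condition B:
Malonate is absent, so ElnF is active.
Zn²⁺ is absent, so FenS is active.
With repressor FenS bound, *pexF* is not transcribed.
So PexF is not produced.
Activator ElnF is present, so *torS* is transcribed.
So TorS is produced and active.
Quinate is present, so MibT is inactive.
cAMP is present, so IrpP is inactive.
With no repressor bound, *jovC* is transcribed.
So JovC is produced and active.
With repressor JovC bound, *kepU* is not transcribed.
So KepU is not produced.
No repressor is bound and TorS is active, so *gixD* is transcribed.
→ *gixD* is ON in B.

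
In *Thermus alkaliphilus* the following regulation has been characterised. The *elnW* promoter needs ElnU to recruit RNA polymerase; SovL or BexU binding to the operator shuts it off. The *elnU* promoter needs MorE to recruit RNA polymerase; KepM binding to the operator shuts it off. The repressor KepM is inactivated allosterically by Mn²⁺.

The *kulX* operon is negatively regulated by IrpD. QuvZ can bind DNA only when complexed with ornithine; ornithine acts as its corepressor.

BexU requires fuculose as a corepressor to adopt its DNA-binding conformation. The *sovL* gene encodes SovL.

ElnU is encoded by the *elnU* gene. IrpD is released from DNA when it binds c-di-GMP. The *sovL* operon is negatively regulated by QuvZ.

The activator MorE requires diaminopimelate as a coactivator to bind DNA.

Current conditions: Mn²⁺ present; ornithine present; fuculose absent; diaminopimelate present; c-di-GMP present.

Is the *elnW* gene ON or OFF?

Ornithine is present, so QuvZ is active.
With repressor QuvZ bound, *sovL* is not transcribed.
So SovL is not produced.
Fuculose is absent, so BexU is inactive.
Diaminopimelate is present, so MorE is active.
Mn²⁺ is present, so KepM is inactive.
No repressor is bound and MorE is active, so *elnU* is transcribed.
So ElnU is produced and active.
No repressor is bound and ElnU is active, so *elnW* is transcribed.

ON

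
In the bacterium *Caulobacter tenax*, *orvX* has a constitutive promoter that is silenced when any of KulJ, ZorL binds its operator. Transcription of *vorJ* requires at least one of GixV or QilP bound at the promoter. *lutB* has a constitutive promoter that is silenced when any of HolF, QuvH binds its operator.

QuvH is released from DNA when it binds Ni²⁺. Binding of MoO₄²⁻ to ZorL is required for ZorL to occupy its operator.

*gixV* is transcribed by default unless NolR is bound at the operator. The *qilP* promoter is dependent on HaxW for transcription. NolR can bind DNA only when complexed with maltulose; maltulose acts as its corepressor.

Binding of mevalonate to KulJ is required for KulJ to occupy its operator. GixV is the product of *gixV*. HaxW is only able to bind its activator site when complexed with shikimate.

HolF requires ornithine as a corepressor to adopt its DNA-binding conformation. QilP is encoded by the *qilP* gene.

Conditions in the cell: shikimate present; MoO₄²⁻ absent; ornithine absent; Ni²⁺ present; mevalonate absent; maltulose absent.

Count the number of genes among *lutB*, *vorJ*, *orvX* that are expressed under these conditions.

3

Ornithine is absent, so HolF is inactive.
Ni²⁺ is present, so QuvH is inactive.
With no repressor bound, *lutB* is transcribed.
→ *lutB* is ON.
Maltulose is absent, so NolR is inactive.
With no repressor bound, *gixV* is transcribed.
So GixV is produced and active.
Shikimate is present, so HaxW is active.
No repressor is bound and HaxW is active, so *qilP* is transcribed.
So QilP is produced and active.
Activator GixV is present, so *vorJ* is transcribed.
→ *vorJ* is ON.
Mevalonate is absent, so KulJ is inactive.
MoO₄²⁻ is absent, so ZorL is inactive.
With no repressor bound, *orvX* is transcribed.
→ *orvX* is ON.
3 of the 3 genes are transcribed.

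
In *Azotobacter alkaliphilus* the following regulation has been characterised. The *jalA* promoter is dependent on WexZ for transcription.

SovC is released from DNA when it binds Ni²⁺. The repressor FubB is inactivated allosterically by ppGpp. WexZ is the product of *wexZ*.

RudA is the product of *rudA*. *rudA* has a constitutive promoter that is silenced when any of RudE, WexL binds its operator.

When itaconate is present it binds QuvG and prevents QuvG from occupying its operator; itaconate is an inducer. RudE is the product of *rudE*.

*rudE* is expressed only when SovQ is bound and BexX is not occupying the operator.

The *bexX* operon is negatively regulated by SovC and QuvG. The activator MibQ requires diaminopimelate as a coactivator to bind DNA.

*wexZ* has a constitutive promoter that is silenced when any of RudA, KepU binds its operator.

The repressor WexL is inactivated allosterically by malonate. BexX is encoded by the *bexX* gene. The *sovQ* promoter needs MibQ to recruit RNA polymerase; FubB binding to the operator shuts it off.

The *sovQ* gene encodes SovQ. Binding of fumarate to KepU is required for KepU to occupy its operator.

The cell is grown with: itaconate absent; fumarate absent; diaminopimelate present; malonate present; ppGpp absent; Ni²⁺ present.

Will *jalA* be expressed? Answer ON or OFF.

OFF

Diaminopimelate is present, so MibQ is active.
ppGpp is absent, so FubB is active.
With repressor FubB bound, *sovQ* is not transcribed.
So SovQ is not produced.
Ni²⁺ is present, so SovC is inactive.
Itaconate is absent, so QuvG is active.
With repressor QuvG bound, *bexX* is not transcribed.
So BexX is not produced.
Required activator SovQ is absent, so *rudE* is not transcribed.
So RudE is not produced.
Malonate is present, so WexL is inactive.
With no repressor bound, *rudA* is transcribed.
So RudA is produced and active.
Fumarate is absent, so KepU is inactive.
With repressor RudA bound, *wexZ* is not transcribed.
So WexZ is not produced.
Required activator WexZ is absent, so *jalA* is not transcribed.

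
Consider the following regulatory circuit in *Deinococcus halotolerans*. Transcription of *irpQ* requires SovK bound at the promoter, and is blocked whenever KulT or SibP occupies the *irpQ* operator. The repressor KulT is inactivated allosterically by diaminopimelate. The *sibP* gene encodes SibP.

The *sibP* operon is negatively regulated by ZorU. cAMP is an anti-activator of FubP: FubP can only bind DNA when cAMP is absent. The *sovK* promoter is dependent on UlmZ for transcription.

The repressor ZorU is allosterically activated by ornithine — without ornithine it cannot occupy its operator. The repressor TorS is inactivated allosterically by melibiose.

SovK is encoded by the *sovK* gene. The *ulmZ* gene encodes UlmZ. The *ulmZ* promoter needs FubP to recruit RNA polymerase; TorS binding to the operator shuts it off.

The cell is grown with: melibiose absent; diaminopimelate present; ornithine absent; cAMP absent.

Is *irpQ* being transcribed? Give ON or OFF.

cAMP is absent, so FubP is active.
Melibiose is absent, so TorS is active.
With repressor TorS bound, *ulmZ* is not transcribed.
So UlmZ is not produced.
Required activator UlmZ is absent, so *sovK* is not transcribed.
So SovK is not produced.
Diaminopimelate is present, so KulT is inactive.
Ornithine is absent, so ZorU is inactive.
With no repressor bound, *sibP* is transcribed.
So SibP is produced and active.
With repressor SibP bound, *irpQ* is not transcribed.

OFF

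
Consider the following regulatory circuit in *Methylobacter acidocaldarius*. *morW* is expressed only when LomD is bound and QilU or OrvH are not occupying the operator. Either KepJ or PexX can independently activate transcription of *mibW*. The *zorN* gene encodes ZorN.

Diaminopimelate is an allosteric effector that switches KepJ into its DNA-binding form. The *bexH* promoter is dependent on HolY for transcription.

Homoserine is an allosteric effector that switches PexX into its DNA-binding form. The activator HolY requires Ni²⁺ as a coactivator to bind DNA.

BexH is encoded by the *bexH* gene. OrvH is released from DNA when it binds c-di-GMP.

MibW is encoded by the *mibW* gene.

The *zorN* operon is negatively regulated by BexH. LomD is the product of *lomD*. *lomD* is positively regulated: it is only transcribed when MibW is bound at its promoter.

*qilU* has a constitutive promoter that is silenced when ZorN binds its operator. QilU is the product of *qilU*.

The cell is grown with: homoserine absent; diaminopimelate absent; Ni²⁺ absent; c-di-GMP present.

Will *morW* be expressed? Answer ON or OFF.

OFF

Diaminopimelate is absent, so KepJ is inactive.
Homoserine is absent, so PexX is inactive.
No activator is available at the *mibW* promoter, so *mibW* is not transcribed.
So MibW is not produced.
Required activator MibW is absent, so *lomD* is not transcribed.
So LomD is not produced.
Ni²⁺ is absent, so HolY is inactive.
Required activator HolY is absent, so *bexH* is not transcribed.
So BexH is not produced.
With no repressor bound, *zorN* is transcribed.
So ZorN is produced and active.
With repressor ZorN bound, *qilU* is not transcribed.
So QilU is not produced.
c-di-GMP is present, so OrvH is inactive.
Required activator LomD is absent, so *morW* is not transcribed.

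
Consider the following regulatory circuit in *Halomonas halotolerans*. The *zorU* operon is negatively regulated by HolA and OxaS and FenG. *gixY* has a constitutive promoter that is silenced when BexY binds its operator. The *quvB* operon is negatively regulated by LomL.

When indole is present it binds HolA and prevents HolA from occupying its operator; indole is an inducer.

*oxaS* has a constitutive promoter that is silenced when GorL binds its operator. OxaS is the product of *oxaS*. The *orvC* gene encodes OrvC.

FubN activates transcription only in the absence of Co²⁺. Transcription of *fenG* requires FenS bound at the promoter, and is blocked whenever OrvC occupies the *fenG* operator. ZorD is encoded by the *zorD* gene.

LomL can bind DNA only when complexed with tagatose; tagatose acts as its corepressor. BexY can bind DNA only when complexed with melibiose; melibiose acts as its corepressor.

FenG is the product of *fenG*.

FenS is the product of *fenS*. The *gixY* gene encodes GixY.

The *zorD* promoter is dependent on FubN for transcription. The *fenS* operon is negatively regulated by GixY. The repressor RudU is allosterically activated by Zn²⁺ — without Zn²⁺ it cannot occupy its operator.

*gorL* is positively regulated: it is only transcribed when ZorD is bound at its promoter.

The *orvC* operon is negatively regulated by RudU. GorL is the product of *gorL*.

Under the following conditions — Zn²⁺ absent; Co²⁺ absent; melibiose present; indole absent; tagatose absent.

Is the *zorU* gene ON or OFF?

OFF

Indole is absent, so HolA is active.
Co²⁺ is absent, so FubN is active.
No repressor is bound and FubN is active, so *zorD* is transcribed.
So ZorD is produced and active.
No repressor is bound and ZorD is active, so *gorL* is transcribed.
So GorL is produced and active.
With repressor GorL bound, *oxaS* is not transcribed.
So OxaS is not produced.
Zn²⁺ is absent, so RudU is inactive.
With no repressor bound, *orvC* is transcribed.
So OrvC is produced and active.
Melibiose is present, so BexY is active.
With repressor BexY bound, *gixY* is not transcribed.
So GixY is not produced.
With no repressor bound, *fenS* is transcribed.
So FenS is produced and active.
With repressor OrvC bound, *fenG* is not transcribed.
So FenG is not produced.
With repressor HolA bound, *zorU* is not transcribed.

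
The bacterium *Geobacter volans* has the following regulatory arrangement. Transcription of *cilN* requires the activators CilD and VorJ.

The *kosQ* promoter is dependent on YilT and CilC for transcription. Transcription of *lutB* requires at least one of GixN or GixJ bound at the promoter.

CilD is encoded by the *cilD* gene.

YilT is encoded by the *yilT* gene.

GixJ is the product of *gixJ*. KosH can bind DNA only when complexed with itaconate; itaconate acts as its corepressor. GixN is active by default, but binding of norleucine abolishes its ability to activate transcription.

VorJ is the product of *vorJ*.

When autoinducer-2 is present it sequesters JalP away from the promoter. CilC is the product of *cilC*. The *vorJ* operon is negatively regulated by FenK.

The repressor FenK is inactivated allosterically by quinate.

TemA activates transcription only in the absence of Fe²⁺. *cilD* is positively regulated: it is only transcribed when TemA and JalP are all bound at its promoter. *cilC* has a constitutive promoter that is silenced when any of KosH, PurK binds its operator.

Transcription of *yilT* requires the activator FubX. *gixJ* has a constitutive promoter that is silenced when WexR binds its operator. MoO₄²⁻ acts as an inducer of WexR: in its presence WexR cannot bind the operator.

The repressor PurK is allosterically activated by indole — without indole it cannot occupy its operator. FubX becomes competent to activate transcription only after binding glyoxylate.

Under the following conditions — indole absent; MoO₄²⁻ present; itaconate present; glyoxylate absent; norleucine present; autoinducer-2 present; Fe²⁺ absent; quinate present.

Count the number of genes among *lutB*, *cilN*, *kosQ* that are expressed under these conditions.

Norleucine is present, so GixN is inactive.
MoO₄²⁻ is present, so WexR is inactive.
With no repressor bound, *gixJ* is transcribed.
So GixJ is produced and active.
Activator GixJ is present, so *lutB* is transcribed.
→ *lutB* is ON.
Fe²⁺ is absent, so TemA is active.
Autoinducer-2 is present, so JalP is inactive.
Required activator JalP is absent, so *cilD* is not transcribed.
So CilD is not produced.
Quinate is present, so FenK is inactive.
With no repressor bound, *vorJ* is transcribed.
So VorJ is produced and active.
Required activator CilD is absent, so *cilN* is not transcribed.
→ *cilN* is OFF.
Glyoxylate is absent, so FubX is inactive.
Required activator FubX is absent, so *yilT* is not transcribed.
So YilT is not produced.
Itaconate is present, so KosH is active.
Indole is absent, so PurK is inactive.
With repressor KosH bound, *cilC* is not transcribed.
So CilC is not produced.
Required activator YilT is absent, so *kosQ* is not transcribed.
→ *kosQ* is OFF.
1 of the 3 genes is transcribed.

1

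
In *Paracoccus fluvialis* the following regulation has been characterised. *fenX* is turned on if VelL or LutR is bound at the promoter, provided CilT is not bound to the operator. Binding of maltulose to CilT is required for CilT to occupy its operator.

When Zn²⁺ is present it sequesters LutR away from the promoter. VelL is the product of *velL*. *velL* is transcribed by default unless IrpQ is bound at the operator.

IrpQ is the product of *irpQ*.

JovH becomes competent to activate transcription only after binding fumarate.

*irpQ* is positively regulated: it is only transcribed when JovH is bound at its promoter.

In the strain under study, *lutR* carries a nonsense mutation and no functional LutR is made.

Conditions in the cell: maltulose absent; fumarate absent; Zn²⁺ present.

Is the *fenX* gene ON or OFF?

Fumarate is absent, so JovH is inactive.
Required activator JovH is absent, so *irpQ* is not transcribed.
So IrpQ is not produced.
With no repressor bound, *velL* is transcribed.
So VelL is produced and active.
Maltulose is absent, so CilT is inactive.
LutR is non-functional in this strain, so it has no effect.
Activator VelL is present, so *fenX* is transcribed.

ON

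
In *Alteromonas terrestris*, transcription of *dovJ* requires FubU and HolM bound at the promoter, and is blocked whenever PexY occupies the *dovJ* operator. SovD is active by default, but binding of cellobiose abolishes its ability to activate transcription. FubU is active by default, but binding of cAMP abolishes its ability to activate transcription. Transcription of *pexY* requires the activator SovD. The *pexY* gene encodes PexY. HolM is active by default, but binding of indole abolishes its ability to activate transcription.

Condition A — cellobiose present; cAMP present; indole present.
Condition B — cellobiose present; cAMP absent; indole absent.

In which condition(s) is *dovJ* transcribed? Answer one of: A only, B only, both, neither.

Condition A:
Cellobiose is present, so SovD is inactive.
Required activator SovD is absent, so *pexY* is not transcribed.
So PexY is not produced.
cAMP is present, so FubU is inactive.
Indole is present, so HolM is inactive.
Required activator FubU is absent, so *dovJ* is not transcribed.
→ *dovJ* is OFF in A.
Condition B:
Cellobiose is present, so SovD is inactive.
Required activator SovD is absent, so *pexY* is not transcribed.
So PexY is not produced.
cAMP is absent, so FubU is active.
Indole is absent, so HolM is active.
No repressor is bound and FubU and HolM are active, so *dovJ* is transcribed.
→ *dovJ* is ON in B.

B only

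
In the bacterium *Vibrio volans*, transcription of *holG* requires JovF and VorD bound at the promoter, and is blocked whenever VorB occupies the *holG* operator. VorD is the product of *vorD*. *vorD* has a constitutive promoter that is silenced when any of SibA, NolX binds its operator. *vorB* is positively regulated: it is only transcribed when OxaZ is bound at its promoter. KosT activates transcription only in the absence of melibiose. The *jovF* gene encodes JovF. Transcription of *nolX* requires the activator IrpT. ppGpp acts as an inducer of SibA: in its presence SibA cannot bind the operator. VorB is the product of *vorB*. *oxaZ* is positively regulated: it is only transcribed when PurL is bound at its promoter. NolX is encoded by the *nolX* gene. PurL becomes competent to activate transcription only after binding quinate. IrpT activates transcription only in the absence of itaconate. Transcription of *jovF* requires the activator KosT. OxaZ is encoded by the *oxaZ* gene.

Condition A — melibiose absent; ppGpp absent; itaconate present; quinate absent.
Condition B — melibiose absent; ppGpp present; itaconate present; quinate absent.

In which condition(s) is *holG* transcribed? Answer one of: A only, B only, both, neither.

Condition A:
Melibiose is absent, so KosT is active.
No repressor is bound and KosT is active, so *jovF* is transcribed.
So JovF is produced and active.
ppGpp is absent, so SibA is active.
Itaconate is present, so IrpT is inactive.
Required activator IrpT is absent, so *nolX* is not transcribed.
So NolX is not produced.
With repressor SibA bound, *vorD* is not transcribed.
So VorD is not produced.
Quinate is absent, so PurL is inactive.
Required activator PurL is absent, so *oxaZ* is not transcribed.
So OxaZ is not produced.
Required activator OxaZ is absent, so *vorB* is not transcribed.
So VorB is not produced.
Required activator VorD is absent, so *holG* is not transcribed.
→ *holG* is OFF in A.
Condition B:
Melibiose is absent, so KosT is active.
No repressor is bound and KosT is active, so *jovF* is transcribed.
So JovF is produced and active.
ppGpp is present, so SibA is inactive.
Itaconate is present, so IrpT is inactive.
Required activator IrpT is absent, so *nolX* is not transcribed.
So NolX is not produced.
With no repressor bound, *vorD* is transcribed.
So VorD is produced and active.
Quinate is absent, so PurL is inactive.
Required activator PurL is absent, so *oxaZ* is not transcribed.
So OxaZ is not produced.
Required activator OxaZ is absent, so *vorB* is not transcribed.
So VorB is not produced.
No repressor is bound and JovF and VorD are active, so *holG* is transcribed.
→ *holG* is ON in B.

B only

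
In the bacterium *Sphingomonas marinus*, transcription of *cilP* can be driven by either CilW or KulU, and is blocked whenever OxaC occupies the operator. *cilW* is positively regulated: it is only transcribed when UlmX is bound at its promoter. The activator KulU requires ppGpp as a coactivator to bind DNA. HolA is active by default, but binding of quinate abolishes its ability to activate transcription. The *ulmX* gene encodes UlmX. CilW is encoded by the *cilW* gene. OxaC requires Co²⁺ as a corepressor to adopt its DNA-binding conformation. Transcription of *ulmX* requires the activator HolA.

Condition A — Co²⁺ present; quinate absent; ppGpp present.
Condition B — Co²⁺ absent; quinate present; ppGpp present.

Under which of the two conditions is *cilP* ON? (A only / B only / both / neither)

Condition A:
Co²⁺ is present, so OxaC is active.
Quinate is absent, so HolA is active.
No repressor is bound and HolA is active, so *ulmX* is transcribed.
So UlmX is produced and active.
No repressor is bound and UlmX is active, so *cilW* is transcribed.
So CilW is produced and active.
ppGpp is present, so KulU is active.
With repressor OxaC bound, *cilP* is not transcribed.
→ *cilP* is OFF in A.
Condition B:
Co²⁺ is absent, so OxaC is inactive.
Quinate is present, so HolA is inactive.
Required activator HolA is absent, so *ulmX* is not transcribed.
So UlmX is not produced.
Required activator UlmX is absent, so *cilW* is not transcribed.
So CilW is not produced.
ppGpp is present, so KulU is active.
Activator KulU is present, so *cilP* is transcribed.
→ *cilP* is ON in B.

B only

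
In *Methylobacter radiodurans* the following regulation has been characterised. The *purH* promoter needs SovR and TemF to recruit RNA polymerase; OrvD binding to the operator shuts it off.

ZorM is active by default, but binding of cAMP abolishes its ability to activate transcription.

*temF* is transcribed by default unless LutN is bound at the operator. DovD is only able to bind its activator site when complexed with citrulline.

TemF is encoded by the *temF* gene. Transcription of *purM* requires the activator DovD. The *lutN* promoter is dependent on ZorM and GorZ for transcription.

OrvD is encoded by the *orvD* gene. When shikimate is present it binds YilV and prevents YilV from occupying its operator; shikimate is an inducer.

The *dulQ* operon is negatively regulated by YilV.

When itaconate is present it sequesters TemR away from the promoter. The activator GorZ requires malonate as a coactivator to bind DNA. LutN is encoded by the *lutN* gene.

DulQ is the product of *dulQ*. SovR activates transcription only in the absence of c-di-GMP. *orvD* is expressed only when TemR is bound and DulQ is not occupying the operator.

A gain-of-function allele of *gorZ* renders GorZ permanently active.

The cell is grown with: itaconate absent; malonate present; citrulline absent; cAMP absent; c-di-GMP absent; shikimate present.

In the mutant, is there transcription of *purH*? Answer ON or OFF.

c-di-GMP is absent, so SovR is active.
Itaconate is absent, so TemR is active.
Shikimate is present, so YilV is inactive.
With no repressor bound, *dulQ* is transcribed.
So DulQ is produced and active.
With repressor DulQ bound, *orvD* is not transcribed.
So OrvD is not produced.
cAMP is absent, so ZorM is active.
GorZ is constitutively active in this strain.
No repressor is bound and ZorM and GorZ are active, so *lutN* is transcribed.
So LutN is produced and active.
With repressor LutN bound, *temF* is not transcribed.
So TemF is not produced.
Required activator TemF is absent, so *purH* is not transcribed.

OFF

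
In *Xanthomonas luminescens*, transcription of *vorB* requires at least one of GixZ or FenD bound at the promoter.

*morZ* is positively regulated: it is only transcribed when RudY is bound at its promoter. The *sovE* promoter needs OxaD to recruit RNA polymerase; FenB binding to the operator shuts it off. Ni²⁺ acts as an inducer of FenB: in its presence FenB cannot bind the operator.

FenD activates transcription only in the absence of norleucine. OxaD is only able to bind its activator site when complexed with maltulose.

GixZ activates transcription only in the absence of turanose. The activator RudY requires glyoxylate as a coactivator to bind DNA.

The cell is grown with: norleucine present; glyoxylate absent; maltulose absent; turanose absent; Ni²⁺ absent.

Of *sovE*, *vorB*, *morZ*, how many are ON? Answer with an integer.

Ni²⁺ is absent, so FenB is active.
Maltulose is absent, so OxaD is inactive.
With repressor FenB bound, *sovE* is not transcribed.
→ *sovE* is OFF.
Turanose is absent, so GixZ is active.
Norleucine is present, so FenD is inactive.
Activator GixZ is present, so *vorB* is transcribed.
→ *vorB* is ON.
Glyoxylate is absent, so RudY is inactive.
Required activator RudY is absent, so *morZ* is not transcribed.
→ *morZ* is OFF.
1 of the 3 genes is transcribed.

1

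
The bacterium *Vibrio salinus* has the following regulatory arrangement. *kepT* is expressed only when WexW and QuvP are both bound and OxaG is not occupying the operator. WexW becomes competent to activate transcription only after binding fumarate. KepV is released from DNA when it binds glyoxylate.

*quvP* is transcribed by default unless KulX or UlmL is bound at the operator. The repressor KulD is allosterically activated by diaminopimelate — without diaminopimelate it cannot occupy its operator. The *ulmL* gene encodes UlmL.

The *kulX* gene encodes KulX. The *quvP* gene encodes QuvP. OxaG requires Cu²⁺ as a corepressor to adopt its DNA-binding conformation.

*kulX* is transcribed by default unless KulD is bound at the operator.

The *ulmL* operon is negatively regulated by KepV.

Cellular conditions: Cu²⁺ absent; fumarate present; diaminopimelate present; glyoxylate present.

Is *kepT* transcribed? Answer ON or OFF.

Fumarate is present, so WexW is active.
Cu²⁺ is absent, so OxaG is inactive.
Diaminopimelate is present, so KulD is active.
With repressor KulD bound, *kulX* is not transcribed.
So KulX is not produced.
Glyoxylate is present, so KepV is inactive.
With no repressor bound, *ulmL* is transcribed.
So UlmL is produced and active.
With repressor UlmL bound, *quvP* is not transcribed.
So QuvP is not produced.
Required activator QuvP is absent, so *kepT* is not transcribed.

OFF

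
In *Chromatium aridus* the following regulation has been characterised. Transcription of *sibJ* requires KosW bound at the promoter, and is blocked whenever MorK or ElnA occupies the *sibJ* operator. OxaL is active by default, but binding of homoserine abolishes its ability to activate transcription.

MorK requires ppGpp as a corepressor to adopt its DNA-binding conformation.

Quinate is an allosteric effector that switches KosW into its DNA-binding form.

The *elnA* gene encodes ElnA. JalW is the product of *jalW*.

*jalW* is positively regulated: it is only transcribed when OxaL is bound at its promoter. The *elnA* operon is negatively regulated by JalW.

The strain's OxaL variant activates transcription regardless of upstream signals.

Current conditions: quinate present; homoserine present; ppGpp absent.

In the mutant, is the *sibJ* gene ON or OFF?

ON

ppGpp is absent, so MorK is inactive.
Quinate is present, so KosW is active.
OxaL is constitutively active in this strain.
No repressor is bound and OxaL is active, so *jalW* is transcribed.
So JalW is produced and active.
With repressor JalW bound, *elnA* is not transcribed.
So ElnA is not produced.
No repressor is bound and KosW is active, so *sibJ* is transcribed.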